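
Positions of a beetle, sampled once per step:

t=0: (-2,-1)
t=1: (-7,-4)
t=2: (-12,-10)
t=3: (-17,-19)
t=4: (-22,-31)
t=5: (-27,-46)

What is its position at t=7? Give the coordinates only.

(-37,-85)

Successive displacements: (-5,-3), (-5,-6), (-5,-9), (-5,-12), (-5,-15) — each changes by (+0,-3).
step 6: (-27,-46) + (-5,-18) → (-32,-64)
step 7: (-32,-64) + (-5,-21) → (-37,-85)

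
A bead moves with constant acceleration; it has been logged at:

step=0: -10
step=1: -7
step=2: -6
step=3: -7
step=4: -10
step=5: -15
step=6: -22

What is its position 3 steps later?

First differences are +3, +1, -1, -3, -5, -7; their common second difference is -2 (constant acceleration).
step 7: -22 − 9 → -31
step 8: -31 − 11 → -42
step 9: -42 − 13 → -55

-55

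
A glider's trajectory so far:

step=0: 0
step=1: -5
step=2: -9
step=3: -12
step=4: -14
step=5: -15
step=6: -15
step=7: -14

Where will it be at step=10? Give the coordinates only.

-5

Successive displacements: -5, -4, -3, -2, -1, +0, +1 — each changes by +1.
step 8: -14 + 2 → -12
step 9: -12 + 3 → -9
step 10: -9 + 4 → -5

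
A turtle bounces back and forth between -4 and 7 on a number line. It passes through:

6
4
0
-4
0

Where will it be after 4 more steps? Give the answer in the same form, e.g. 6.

The value reflects between -4 and 7, moving 4 per step.
  step 5: 0 → 4
  step 6: 4 → 6
  step 7: 6 → 2
  step 8: 2 → -2

-2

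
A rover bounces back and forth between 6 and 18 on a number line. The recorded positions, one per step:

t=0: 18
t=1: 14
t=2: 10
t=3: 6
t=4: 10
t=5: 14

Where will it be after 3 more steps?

10

The value reflects between 6 and 18, moving 4 per step.
  step 6: 14 → 18
  step 7: 18 → 14
  step 8: 14 → 10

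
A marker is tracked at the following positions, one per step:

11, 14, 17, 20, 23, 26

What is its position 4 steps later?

Constant displacement of +3 per step.
step 6: 26 + 3 → 29
step 7: 29 + 3 → 32
step 8: 32 + 3 → 35
step 9: 35 + 3 → 38

38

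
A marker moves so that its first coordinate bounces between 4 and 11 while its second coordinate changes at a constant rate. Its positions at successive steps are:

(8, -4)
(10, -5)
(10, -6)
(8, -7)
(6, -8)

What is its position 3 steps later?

(8, -11)

The first coordinate reflects between 4 and 11, moving 2 per step.
  step 5: 6 → 4
  step 6: 4 → 6
  step 7: 6 → 8
The second coordinate changes by -1 each step: at step 7 it is -11.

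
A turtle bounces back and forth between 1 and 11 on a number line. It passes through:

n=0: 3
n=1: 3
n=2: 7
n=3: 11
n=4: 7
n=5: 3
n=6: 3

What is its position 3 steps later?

The value travels 4 per step and bounces off the walls at 1 and 11.
  step 7: 3 → 7
  step 8: 7 → 11
  step 9: 11 → 7

7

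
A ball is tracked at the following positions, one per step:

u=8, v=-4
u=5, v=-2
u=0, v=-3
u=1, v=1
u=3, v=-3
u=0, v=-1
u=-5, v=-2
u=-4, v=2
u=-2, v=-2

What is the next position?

The moves between consecutive positions are (-3, +2), (-5, -1), (+1, +4), (+2, -4), (-3, +2), (-5, -1), (+1, +4), (+2, -4); they repeat the 4-cycle [(-3, +2), (-5, -1), (+1, +4), (+2, -4)].
step 9: apply (-3, +2) → u=-5, v=0

u=-5, v=0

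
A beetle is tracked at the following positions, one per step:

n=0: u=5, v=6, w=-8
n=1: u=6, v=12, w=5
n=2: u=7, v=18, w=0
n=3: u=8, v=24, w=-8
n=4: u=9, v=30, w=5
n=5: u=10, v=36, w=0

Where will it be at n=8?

u=13, v=54, w=0

The u coordinate changes by +1 each step, so at step 8 it is 5 + 8·(1) = 13.
The v coordinate changes by +6 each step, so at step 8 it is 6 + 8·(6) = 54.
The w coordinate repeats the cycle [-8, 5, 0] with period 3; step 8 mod 3 = 2, giving 0.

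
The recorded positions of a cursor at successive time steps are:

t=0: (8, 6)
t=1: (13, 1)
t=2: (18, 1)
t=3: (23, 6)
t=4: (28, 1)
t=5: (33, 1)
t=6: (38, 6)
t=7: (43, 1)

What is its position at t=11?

(63, 1)

The first coordinate changes by +5 each step, so at step 11 it is 8 + 11·(5) = 63.
The second coordinate repeats the cycle [6, 1, 1] with period 3; step 11 mod 3 = 2, giving 1.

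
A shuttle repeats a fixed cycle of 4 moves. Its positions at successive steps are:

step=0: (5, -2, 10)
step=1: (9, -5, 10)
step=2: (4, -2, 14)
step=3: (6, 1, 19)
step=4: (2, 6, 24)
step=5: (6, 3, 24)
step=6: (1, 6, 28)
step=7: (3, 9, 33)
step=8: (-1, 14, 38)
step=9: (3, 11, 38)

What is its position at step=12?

Differencing gives (+4, -3, +0), (-5, +3, +4), (+2, +3, +5), (-4, +5, +5), (+4, -3, +0), (-5, +3, +4), (+2, +3, +5), (-4, +5, +5), (+4, -3, +0). This is the pattern (+4, -3, +0), (-5, +3, +4), (+2, +3, +5), (-4, +5, +5) repeated.
step 10: apply (-5, +3, +4) → (-2, 14, 42)
step 11: apply (+2, +3, +5) → (0, 17, 47)
step 12: apply (-4, +5, +5) → (-4, 22, 52)

(-4, 22, 52)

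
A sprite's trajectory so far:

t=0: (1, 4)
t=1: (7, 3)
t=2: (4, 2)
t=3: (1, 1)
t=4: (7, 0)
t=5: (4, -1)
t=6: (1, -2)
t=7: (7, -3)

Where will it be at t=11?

First: cycles through 1, 7, 4 every 3 steps. Step 11 lands at position 2 of the cycle → 4.
Second: linear, -1 per step → -7 at step 11.

(4, -7)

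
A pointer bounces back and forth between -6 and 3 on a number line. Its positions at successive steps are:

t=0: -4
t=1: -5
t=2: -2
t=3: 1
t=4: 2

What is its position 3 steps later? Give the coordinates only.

-5

The value travels 3 per step and bounces off the walls at -6 and 3.
  step 5: 2 → -1
  step 6: -1 → -4
  step 7: -4 → -5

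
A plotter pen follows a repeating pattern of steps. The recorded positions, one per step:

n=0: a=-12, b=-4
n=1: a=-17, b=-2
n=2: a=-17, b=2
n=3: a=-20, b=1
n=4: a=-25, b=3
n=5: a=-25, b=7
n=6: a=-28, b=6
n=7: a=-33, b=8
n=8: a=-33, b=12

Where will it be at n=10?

The moves between consecutive positions are (-5,+2), (+0,+4), (-3,-1), (-5,+2), (+0,+4), (-3,-1), (-5,+2), (+0,+4); they repeat the 3-cycle [(-5,+2), (+0,+4), (-3,-1)].
step 9: apply (-3,-1) → a=-36, b=11
step 10: apply (-5,+2) → a=-41, b=13

a=-41, b=13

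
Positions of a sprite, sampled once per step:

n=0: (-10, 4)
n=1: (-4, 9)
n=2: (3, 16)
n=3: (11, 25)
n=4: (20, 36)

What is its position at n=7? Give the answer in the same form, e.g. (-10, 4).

(53, 81)

Successive displacements: (+6, +5), (+7, +7), (+8, +9), (+9, +11) — each changes by (+1, +2).
step 5: (20, 36) + (+10, +13) → (30, 49)
step 6: (30, 49) + (+11, +15) → (41, 64)
step 7: (41, 64) + (+12, +17) → (53, 81)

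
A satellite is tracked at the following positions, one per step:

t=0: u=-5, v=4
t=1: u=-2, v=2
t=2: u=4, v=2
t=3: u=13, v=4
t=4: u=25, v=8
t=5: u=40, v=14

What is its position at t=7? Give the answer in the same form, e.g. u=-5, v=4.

First differences are (+3, -2), (+6, +0), (+9, +2), (+12, +4), (+15, +6); their common second difference is (+3, +2) (constant acceleration).
step 6: u=40, v=14 + (+18, +8) → u=58, v=22
step 7: u=58, v=22 + (+21, +10) → u=79, v=32

u=79, v=32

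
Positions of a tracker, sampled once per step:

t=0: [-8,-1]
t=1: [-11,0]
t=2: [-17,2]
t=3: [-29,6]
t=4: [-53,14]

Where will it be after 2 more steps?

Step-to-step displacements: [-3,+1], [-6,+2], [-12,+4], [-24,+8]; each is 2× the previous.
step 5: [-53,14] + [-48,+16] → [-101,30]
step 6: [-101,30] + [-96,+32] → [-197,62]

[-197,62]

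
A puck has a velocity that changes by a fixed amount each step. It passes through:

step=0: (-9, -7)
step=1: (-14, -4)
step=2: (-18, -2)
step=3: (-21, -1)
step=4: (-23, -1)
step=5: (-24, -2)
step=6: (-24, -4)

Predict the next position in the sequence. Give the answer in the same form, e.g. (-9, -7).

(-23, -7)

Taking differences between consecutive positions: (-5, +3), (-4, +2), (-3, +1), (-2, +0), (-1, -1), (+0, -2). These grow by (+1, -1) each step.
step 7: (-24, -4) + (+1, -3) → (-23, -7)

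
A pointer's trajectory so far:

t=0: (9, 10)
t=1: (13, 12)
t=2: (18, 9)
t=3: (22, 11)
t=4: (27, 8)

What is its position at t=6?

The moves between consecutive positions are (+4, +2), (+5, -3), (+4, +2), (+5, -3); they repeat the 2-cycle [(+4, +2), (+5, -3)].
step 5: apply (+4, +2) → (31, 10)
step 6: apply (+5, -3) → (36, 7)

(36, 7)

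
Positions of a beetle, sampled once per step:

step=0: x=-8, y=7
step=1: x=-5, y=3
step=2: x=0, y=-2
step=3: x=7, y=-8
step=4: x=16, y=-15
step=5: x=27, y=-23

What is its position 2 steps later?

Successive displacements: (+3, -4), (+5, -5), (+7, -6), (+9, -7), (+11, -8) — each changes by (+2, -1).
step 6: x=27, y=-23 + (+13, -9) → x=40, y=-32
step 7: x=40, y=-32 + (+15, -10) → x=55, y=-42

x=55, y=-42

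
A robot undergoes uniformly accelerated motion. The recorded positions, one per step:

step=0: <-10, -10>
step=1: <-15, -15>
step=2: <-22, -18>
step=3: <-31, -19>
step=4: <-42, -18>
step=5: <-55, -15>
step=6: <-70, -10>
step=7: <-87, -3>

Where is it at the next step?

<-106, 6>

Taking differences between consecutive positions: <-5, -5>, <-7, -3>, <-9, -1>, <-11, +1>, <-13, +3>, <-15, +5>, <-17, +7>. These grow by <-2, +2> each step.
step 8: <-87, -3> + <-19, +9> → <-106, 6>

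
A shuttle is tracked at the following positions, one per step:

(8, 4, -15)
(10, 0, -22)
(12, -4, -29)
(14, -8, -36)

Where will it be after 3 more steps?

(20, -20, -57)

Each step adds (+2, -4, -7) to the position.
step 4: (14, -8, -36) + (+2, -4, -7) → (16, -12, -43)
step 5: (16, -12, -43) + (+2, -4, -7) → (18, -16, -50)
step 6: (18, -16, -50) + (+2, -4, -7) → (20, -20, -57)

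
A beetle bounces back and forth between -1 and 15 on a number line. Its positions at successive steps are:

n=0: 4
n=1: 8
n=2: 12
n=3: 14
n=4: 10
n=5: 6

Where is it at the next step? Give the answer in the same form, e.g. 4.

The value travels 4 per step and bounces off the walls at -1 and 15.
  step 6: 6 → 2

2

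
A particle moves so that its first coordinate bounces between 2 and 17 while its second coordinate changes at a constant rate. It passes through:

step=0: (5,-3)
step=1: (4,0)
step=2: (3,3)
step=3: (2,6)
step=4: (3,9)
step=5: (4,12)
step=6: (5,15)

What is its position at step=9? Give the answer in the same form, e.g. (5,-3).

(8,24)

The first coordinate travels 1 per step and bounces off the walls at 2 and 17.
  step 7: 5 → 6
  step 8: 6 → 7
  step 9: 7 → 8
The second coordinate changes by +3 each step: at step 9 it is 24.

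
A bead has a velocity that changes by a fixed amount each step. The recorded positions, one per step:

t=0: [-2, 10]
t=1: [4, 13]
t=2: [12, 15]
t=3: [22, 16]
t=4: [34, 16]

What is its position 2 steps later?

First differences are [+6, +3], [+8, +2], [+10, +1], [+12, +0]; their common second difference is [+2, -1] (constant acceleration).
step 5: [34, 16] + [+14, -1] → [48, 15]
step 6: [48, 15] + [+16, -2] → [64, 13]

[64, 13]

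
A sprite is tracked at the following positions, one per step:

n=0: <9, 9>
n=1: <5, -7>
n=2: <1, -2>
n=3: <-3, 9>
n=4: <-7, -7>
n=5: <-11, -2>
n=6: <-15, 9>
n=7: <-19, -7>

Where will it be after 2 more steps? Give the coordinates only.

<-27, 9>

The first coordinate changes by -4 each step, so at step 9 it is 9 + 9·(-4) = -27.
The second coordinate repeats the cycle [9, -7, -2] with period 3; step 9 mod 3 = 0, giving 9.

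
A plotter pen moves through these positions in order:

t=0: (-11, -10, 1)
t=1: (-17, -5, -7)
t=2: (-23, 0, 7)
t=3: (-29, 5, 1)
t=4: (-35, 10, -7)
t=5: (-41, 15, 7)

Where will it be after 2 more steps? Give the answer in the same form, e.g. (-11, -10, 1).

The first coordinate changes by -6 each step, so at step 7 it is -11 + 7·(-6) = -53.
The second coordinate changes by +5 each step, so at step 7 it is -10 + 7·(5) = 25.
The third coordinate repeats the cycle [1, -7, 7] with period 3; step 7 mod 3 = 1, giving -7.

(-53, 25, -7)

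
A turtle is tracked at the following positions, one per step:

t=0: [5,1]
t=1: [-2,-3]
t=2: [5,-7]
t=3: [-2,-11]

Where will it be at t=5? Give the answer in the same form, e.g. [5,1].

First: cycles through 5, -2 every 2 steps. Step 5 lands at position 1 of the cycle → -2.
Second: linear, -4 per step → -19 at step 5.

[-2,-19]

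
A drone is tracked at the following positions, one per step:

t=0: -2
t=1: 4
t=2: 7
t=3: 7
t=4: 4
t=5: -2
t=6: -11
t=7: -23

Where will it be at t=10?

-77

First differences are +6, +3, +0, -3, -6, -9, -12; their common second difference is -3 (constant acceleration).
step 8: -23 − 15 → -38
step 9: -38 − 18 → -56
step 10: -56 − 21 → -77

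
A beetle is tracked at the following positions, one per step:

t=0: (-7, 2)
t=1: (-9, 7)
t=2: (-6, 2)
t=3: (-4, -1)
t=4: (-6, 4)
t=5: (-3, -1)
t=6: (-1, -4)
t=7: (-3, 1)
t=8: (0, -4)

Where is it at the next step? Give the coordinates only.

The moves between consecutive positions are (-2, +5), (+3, -5), (+2, -3), (-2, +5), (+3, -5), (+2, -3), (-2, +5), (+3, -5); they repeat the 3-cycle [(-2, +5), (+3, -5), (+2, -3)].
step 9: apply (+2, -3) → (2, -7)

(2, -7)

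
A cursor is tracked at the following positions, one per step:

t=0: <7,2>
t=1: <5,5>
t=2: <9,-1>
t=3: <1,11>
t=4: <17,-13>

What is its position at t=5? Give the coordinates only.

<-15,35>

Consecutive displacements <-2,+3>, <+4,-6>, <-8,+12>, <+16,-24> scale by a factor of -2 each step.
step 5: <17,-13> + <-32,+48> → <-15,35>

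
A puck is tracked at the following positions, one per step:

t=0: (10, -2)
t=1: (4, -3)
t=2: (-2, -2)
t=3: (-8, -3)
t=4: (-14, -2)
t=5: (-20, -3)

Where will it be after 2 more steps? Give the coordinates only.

The first coordinate changes by -6 each step, so at step 7 it is 10 + 7·(-6) = -32.
The second coordinate repeats the cycle [-2, -3] with period 2; step 7 mod 2 = 1, giving -3.

(-32, -3)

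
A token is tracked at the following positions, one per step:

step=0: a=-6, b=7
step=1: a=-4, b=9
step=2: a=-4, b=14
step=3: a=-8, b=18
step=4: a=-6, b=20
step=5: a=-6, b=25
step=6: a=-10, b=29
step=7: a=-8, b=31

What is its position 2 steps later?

a=-12, b=40

The moves between consecutive positions are (+2,+2), (+0,+5), (-4,+4), (+2,+2), (+0,+5), (-4,+4), (+2,+2); they repeat the 3-cycle [(+2,+2), (+0,+5), (-4,+4)].
step 8: apply (+0,+5) → a=-8, b=36
step 9: apply (-4,+4) → a=-12, b=40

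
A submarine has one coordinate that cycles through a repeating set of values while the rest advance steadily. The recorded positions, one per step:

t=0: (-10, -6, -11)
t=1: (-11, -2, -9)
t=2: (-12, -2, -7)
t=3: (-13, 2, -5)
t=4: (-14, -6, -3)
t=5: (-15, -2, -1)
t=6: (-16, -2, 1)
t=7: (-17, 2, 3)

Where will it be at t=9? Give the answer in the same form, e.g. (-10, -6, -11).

(-19, -2, 7)

The first coordinate changes by -1 each step, so at step 9 it is -10 + 9·(-1) = -19.
The second coordinate repeats the cycle [-6, -2, -2, 2] with period 4; step 9 mod 4 = 1, giving -2.
The third coordinate changes by +2 each step, so at step 9 it is -11 + 9·(2) = 7.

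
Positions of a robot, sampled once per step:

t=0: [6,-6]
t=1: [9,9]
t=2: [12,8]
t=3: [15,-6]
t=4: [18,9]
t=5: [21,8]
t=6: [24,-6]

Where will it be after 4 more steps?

First: linear, +3 per step → 36 at step 10.
Second: cycles through -6, 9, 8 every 3 steps. Step 10 lands at position 1 of the cycle → 9.

[36,9]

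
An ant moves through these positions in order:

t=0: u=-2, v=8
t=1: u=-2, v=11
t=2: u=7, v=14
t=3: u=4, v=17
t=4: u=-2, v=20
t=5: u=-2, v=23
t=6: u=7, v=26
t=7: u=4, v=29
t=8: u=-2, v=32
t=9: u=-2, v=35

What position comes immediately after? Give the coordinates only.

u=7, v=38

The u coordinate repeats the cycle [-2, -2, 7, 4] with period 4; step 10 mod 4 = 2, giving 7.
The v coordinate changes by +3 each step, so at step 10 it is 8 + 10·(3) = 38.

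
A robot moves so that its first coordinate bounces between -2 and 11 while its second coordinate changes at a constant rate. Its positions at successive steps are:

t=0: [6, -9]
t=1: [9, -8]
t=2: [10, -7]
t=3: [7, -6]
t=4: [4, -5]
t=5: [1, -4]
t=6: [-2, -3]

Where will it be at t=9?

The first coordinate travels 3 per step and bounces off the walls at -2 and 11.
  step 7: -2 → 1
  step 8: 1 → 4
  step 9: 4 → 7
The second coordinate changes by +1 each step: at step 9 it is 0.

[7, 0]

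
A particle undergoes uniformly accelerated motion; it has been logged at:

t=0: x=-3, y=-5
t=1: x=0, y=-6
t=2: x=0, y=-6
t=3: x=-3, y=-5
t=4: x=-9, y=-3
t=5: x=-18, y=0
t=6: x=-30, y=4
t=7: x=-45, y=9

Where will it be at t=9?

Taking differences between consecutive positions: (+3, -1), (+0, +0), (-3, +1), (-6, +2), (-9, +3), (-12, +4), (-15, +5). These grow by (-3, +1) each step.
step 8: x=-45, y=9 + (-18, +6) → x=-63, y=15
step 9: x=-63, y=15 + (-21, +7) → x=-84, y=22

x=-84, y=22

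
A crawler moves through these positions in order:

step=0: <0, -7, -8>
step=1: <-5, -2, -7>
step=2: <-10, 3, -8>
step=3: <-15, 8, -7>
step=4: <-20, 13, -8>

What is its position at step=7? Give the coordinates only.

First: linear, -5 per step → -35 at step 7.
Second: linear, +5 per step → 28 at step 7.
Third: cycles through -8, -7 every 2 steps. Step 7 lands at position 1 of the cycle → -7.

<-35, 28, -7>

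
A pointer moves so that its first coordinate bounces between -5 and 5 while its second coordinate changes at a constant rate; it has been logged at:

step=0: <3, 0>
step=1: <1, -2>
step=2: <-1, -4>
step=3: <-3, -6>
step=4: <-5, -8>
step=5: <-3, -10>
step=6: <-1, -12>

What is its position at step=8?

The first coordinate reflects between -5 and 5, moving 2 per step.
  step 7: -1 → 1
  step 8: 1 → 3
The second coordinate changes by -2 each step: at step 8 it is -16.

<3, -16>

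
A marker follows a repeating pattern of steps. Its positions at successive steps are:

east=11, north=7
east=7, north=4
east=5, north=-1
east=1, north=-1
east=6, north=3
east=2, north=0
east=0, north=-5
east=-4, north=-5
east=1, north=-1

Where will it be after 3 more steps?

east=-9, north=-9

The moves between consecutive positions are (-4, -3), (-2, -5), (-4, +0), (+5, +4), (-4, -3), (-2, -5), (-4, +0), (+5, +4); they repeat the 4-cycle [(-4, -3), (-2, -5), (-4, +0), (+5, +4)].
step 9: apply (-4, -3) → east=-3, north=-4
step 10: apply (-2, -5) → east=-5, north=-9
step 11: apply (-4, +0) → east=-9, north=-9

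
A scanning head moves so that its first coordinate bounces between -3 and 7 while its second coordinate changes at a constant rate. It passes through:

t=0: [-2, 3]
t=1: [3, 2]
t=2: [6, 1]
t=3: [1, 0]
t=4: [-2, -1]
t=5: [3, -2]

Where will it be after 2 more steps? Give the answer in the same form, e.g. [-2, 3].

[1, -4]

The first coordinate reflects between -3 and 7, moving 5 per step.
  step 6: 3 → 6
  step 7: 6 → 1
The second coordinate changes by -1 each step: at step 7 it is -4.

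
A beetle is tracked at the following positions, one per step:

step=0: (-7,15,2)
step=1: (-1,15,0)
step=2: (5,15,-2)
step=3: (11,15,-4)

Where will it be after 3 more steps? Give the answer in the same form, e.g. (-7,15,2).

(29,15,-10)

The position changes by (+6,+0,-2) every step.
step 4: (11,15,-4) + (+6,+0,-2) → (17,15,-6)
step 5: (17,15,-6) + (+6,+0,-2) → (23,15,-8)
step 6: (23,15,-8) + (+6,+0,-2) → (29,15,-10)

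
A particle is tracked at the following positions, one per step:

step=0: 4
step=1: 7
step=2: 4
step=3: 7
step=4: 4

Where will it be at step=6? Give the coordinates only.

Step-to-step displacements: +3, -3, +3, -3; each is -1× the previous.
step 5: 4 + 3 → 7
step 6: 7 − 3 → 4

4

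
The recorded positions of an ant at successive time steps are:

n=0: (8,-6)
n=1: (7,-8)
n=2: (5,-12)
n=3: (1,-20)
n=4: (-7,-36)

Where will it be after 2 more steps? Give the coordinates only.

(-55,-132)

Consecutive displacements (-1,-2), (-2,-4), (-4,-8), (-8,-16) scale by a factor of 2 each step.
step 5: (-7,-36) + (-16,-32) → (-23,-68)
step 6: (-23,-68) + (-32,-64) → (-55,-132)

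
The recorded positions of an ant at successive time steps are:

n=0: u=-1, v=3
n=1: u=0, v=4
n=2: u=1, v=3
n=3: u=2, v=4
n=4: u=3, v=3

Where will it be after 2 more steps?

The u coordinate changes by +1 each step, so at step 6 it is -1 + 6·(1) = 5.
The v coordinate repeats the cycle [3, 4] with period 2; step 6 mod 2 = 0, giving 3.

u=5, v=3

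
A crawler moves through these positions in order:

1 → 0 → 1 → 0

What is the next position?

The jumps are -1, +1, -1 — a geometric progression with ratio -1.
step 4: 0 + 1 → 1

1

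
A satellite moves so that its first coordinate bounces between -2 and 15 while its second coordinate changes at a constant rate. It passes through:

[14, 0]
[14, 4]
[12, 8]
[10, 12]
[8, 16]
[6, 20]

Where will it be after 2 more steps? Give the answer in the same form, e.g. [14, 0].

The first coordinate travels 2 per step and bounces off the walls at -2 and 15.
  step 6: 6 → 4
  step 7: 4 → 2
The second coordinate changes by +4 each step: at step 7 it is 28.

[2, 28]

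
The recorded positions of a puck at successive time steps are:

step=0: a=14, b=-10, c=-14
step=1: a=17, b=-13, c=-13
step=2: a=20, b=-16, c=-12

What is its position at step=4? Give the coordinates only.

Each step adds (+3, -3, +1) to the position.
step 3: a=20, b=-16, c=-12 + (+3, -3, +1) → a=23, b=-19, c=-11
step 4: a=23, b=-19, c=-11 + (+3, -3, +1) → a=26, b=-22, c=-10

a=26, b=-22, c=-10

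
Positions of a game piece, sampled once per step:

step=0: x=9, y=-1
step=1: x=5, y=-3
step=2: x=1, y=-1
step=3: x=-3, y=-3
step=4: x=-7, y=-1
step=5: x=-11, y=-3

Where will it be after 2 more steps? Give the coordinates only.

The x coordinate changes by -4 each step, so at step 7 it is 9 + 7·(-4) = -19.
The y coordinate repeats the cycle [-1, -3] with period 2; step 7 mod 2 = 1, giving -3.

x=-19, y=-3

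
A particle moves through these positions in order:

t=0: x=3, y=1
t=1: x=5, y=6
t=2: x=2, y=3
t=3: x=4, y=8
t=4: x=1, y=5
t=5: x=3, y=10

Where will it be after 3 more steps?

x=-1, y=9

Differencing gives (+2,+5), (-3,-3), (+2,+5), (-3,-3), (+2,+5). This is the pattern (+2,+5), (-3,-3) repeated.
step 6: apply (-3,-3) → x=0, y=7
step 7: apply (+2,+5) → x=2, y=12
step 8: apply (-3,-3) → x=-1, y=9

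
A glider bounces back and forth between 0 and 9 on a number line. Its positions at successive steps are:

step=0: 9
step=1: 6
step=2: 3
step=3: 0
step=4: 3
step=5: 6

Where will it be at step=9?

The value travels 3 per step and bounces off the walls at 0 and 9.
  step 6: 6 → 9
  step 7: 9 → 6
  step 8: 6 → 3
  step 9: 3 → 0

0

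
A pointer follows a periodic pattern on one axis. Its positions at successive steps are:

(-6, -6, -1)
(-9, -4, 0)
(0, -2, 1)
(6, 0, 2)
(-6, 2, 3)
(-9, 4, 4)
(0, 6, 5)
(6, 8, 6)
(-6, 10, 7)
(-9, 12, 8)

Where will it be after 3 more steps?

(-6, 18, 11)

The first coordinate repeats the cycle [-6, -9, 0, 6] with period 4; step 12 mod 4 = 0, giving -6.
The second coordinate changes by +2 each step, so at step 12 it is -6 + 12·(2) = 18.
The third coordinate changes by +1 each step, so at step 12 it is -1 + 12·(1) = 11.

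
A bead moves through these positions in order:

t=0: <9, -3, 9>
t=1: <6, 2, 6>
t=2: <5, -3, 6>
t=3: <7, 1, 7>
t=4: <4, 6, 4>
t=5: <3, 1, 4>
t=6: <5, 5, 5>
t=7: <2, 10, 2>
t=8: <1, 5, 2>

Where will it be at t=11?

<-1, 9, 0>

Step-to-step displacements: <-3, +5, -3>, <-1, -5, +0>, <+2, +4, +1>, <-3, +5, -3>, <-1, -5, +0>, <+2, +4, +1>, <-3, +5, -3>, <-1, -5, +0> — a repeating cycle of length 3.
step 9: apply <+2, +4, +1> → <3, 9, 3>
step 10: apply <-3, +5, -3> → <0, 14, 0>
step 11: apply <-1, -5, +0> → <-1, 9, 0>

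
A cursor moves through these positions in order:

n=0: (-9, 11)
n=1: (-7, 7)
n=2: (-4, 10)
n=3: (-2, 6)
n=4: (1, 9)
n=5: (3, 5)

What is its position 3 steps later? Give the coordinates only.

Differencing gives (+2, -4), (+3, +3), (+2, -4), (+3, +3), (+2, -4). This is the pattern (+2, -4), (+3, +3) repeated.
step 6: apply (+3, +3) → (6, 8)
step 7: apply (+2, -4) → (8, 4)
step 8: apply (+3, +3) → (11, 7)

(11, 7)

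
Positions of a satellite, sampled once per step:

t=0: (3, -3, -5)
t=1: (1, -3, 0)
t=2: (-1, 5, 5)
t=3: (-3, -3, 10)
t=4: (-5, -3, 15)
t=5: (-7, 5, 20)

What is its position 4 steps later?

(-15, -3, 40)

The first coordinate changes by -2 each step, so at step 9 it is 3 + 9·(-2) = -15.
The second coordinate repeats the cycle [-3, -3, 5] with period 3; step 9 mod 3 = 0, giving -3.
The third coordinate changes by +5 each step, so at step 9 it is -5 + 9·(5) = 40.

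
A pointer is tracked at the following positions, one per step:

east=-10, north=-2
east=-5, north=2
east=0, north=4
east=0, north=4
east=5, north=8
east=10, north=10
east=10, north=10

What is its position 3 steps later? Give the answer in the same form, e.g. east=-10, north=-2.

east=20, north=16

Step-to-step displacements: (+5, +4), (+5, +2), (+0, +0), (+5, +4), (+5, +2), (+0, +0) — a repeating cycle of length 3.
step 7: apply (+5, +4) → east=15, north=14
step 8: apply (+5, +2) → east=20, north=16
step 9: apply (+0, +0) → east=20, north=16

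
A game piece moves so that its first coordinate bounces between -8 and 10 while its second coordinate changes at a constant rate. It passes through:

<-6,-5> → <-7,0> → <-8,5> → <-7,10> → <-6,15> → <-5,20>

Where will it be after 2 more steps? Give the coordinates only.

<-3,30>

The first coordinate reflects between -8 and 10, moving 1 per step.
  step 6: -5 → -4
  step 7: -4 → -3
The second coordinate changes by +5 each step: at step 7 it is 30.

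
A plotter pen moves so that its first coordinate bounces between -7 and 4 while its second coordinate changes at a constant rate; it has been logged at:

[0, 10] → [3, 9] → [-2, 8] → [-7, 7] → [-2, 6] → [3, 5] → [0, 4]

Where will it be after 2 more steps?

[-4, 2]

The first coordinate travels 5 per step and bounces off the walls at -7 and 4.
  step 7: 0 → -5
  step 8: -5 → -4
The second coordinate changes by -1 each step: at step 8 it is 2.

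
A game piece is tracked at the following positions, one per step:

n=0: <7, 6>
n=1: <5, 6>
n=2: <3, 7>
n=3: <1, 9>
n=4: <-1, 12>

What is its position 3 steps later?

<-7, 27>

First differences are <-2, +0>, <-2, +1>, <-2, +2>, <-2, +3>; their common second difference is <+0, +1> (constant acceleration).
step 5: <-1, 12> + <-2, +4> → <-3, 16>
step 6: <-3, 16> + <-2, +5> → <-5, 21>
step 7: <-5, 21> + <-2, +6> → <-7, 27>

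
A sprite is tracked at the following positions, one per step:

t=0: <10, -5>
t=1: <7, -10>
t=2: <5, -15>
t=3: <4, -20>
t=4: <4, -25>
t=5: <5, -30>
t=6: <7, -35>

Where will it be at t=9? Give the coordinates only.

<19, -50>

Taking differences between consecutive positions: <-3, -5>, <-2, -5>, <-1, -5>, <+0, -5>, <+1, -5>, <+2, -5>. These grow by <+1, +0> each step.
step 7: <7, -35> + <+3, -5> → <10, -40>
step 8: <10, -40> + <+4, -5> → <14, -45>
step 9: <14, -45> + <+5, -5> → <19, -50>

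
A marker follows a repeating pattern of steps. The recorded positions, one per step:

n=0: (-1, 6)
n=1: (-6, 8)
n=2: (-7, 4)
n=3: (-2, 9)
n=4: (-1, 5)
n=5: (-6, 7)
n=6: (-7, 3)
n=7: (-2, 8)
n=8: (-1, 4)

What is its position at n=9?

(-6, 6)

Differencing gives (-5, +2), (-1, -4), (+5, +5), (+1, -4), (-5, +2), (-1, -4), (+5, +5), (+1, -4). This is the pattern (-5, +2), (-1, -4), (+5, +5), (+1, -4) repeated.
step 9: apply (-5, +2) → (-6, 6)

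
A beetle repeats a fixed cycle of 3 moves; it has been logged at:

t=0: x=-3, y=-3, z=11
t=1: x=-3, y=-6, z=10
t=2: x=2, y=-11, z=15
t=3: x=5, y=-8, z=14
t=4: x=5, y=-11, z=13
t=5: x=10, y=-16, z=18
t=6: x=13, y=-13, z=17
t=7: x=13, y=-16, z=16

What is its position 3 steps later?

x=21, y=-21, z=19

Step-to-step displacements: (+0,-3,-1), (+5,-5,+5), (+3,+3,-1), (+0,-3,-1), (+5,-5,+5), (+3,+3,-1), (+0,-3,-1) — a repeating cycle of length 3.
step 8: apply (+5,-5,+5) → x=18, y=-21, z=21
step 9: apply (+3,+3,-1) → x=21, y=-18, z=20
step 10: apply (+0,-3,-1) → x=21, y=-21, z=19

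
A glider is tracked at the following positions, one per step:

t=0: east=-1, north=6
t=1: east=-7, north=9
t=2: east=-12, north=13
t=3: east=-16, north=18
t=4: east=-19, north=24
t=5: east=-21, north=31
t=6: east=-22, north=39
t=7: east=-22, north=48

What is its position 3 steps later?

Taking differences between consecutive positions: (-6, +3), (-5, +4), (-4, +5), (-3, +6), (-2, +7), (-1, +8), (+0, +9). These grow by (+1, +1) each step.
step 8: east=-22, north=48 + (+1, +10) → east=-21, north=58
step 9: east=-21, north=58 + (+2, +11) → east=-19, north=69
step 10: east=-19, north=69 + (+3, +12) → east=-16, north=81

east=-16, north=81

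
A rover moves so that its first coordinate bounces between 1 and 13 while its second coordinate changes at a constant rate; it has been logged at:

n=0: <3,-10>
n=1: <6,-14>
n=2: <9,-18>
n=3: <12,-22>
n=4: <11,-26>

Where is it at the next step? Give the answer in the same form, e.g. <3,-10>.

The first coordinate reflects between 1 and 13, moving 3 per step.
  step 5: 11 → 8
The second coordinate changes by -4 each step: at step 5 it is -30.

<8,-30>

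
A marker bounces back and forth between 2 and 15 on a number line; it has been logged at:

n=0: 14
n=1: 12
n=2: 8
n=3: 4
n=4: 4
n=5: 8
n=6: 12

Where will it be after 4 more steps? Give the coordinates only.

The value travels 4 per step and bounces off the walls at 2 and 15.
  step 7: 12 → 14
  step 8: 14 → 10
  step 9: 10 → 6
  step 10: 6 → 2

2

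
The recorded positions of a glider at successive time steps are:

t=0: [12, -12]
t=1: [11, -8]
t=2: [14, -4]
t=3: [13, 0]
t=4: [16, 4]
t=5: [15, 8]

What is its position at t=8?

Differencing gives [-1, +4], [+3, +4], [-1, +4], [+3, +4], [-1, +4]. This is the pattern [-1, +4], [+3, +4] repeated.
step 6: apply [+3, +4] → [18, 12]
step 7: apply [-1, +4] → [17, 16]
step 8: apply [+3, +4] → [20, 20]

[20, 20]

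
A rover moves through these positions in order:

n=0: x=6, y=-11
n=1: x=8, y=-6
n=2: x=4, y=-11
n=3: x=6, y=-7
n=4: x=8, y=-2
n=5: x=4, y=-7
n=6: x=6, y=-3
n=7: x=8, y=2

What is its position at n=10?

Differencing gives (+2, +5), (-4, -5), (+2, +4), (+2, +5), (-4, -5), (+2, +4), (+2, +5). This is the pattern (+2, +5), (-4, -5), (+2, +4) repeated.
step 8: apply (-4, -5) → x=4, y=-3
step 9: apply (+2, +4) → x=6, y=1
step 10: apply (+2, +5) → x=8, y=6

x=8, y=6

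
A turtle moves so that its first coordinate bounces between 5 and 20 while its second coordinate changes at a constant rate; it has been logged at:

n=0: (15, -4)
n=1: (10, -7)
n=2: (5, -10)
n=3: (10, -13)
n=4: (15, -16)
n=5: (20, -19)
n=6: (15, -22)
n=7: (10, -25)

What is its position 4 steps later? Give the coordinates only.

The first coordinate travels 5 per step and bounces off the walls at 5 and 20.
  step 8: 10 → 5
  step 9: 5 → 10
  step 10: 10 → 15
  step 11: 15 → 20
The second coordinate changes by -3 each step: at step 11 it is -37.

(20, -37)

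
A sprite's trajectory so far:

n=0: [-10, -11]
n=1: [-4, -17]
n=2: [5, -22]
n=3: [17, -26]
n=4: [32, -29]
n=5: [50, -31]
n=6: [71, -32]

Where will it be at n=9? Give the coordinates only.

Taking differences between consecutive positions: [+6, -6], [+9, -5], [+12, -4], [+15, -3], [+18, -2], [+21, -1]. These grow by [+3, +1] each step.
step 7: [71, -32] + [+24, +0] → [95, -32]
step 8: [95, -32] + [+27, +1] → [122, -31]
step 9: [122, -31] + [+30, +2] → [152, -29]

[152, -29]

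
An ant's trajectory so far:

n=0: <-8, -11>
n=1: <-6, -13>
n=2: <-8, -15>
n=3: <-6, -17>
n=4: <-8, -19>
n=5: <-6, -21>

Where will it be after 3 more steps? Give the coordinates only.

<-8, -27>

First: cycles through -8, -6 every 2 steps. Step 8 lands at position 0 of the cycle → -8.
Second: linear, -2 per step → -27 at step 8.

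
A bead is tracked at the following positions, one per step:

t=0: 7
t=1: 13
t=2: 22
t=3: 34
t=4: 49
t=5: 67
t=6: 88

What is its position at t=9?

169

Successive displacements: +6, +9, +12, +15, +18, +21 — each changes by +3.
step 7: 88 + 24 → 112
step 8: 112 + 27 → 139
step 9: 139 + 30 → 169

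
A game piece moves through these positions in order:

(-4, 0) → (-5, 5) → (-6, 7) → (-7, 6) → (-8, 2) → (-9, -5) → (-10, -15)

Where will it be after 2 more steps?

Successive displacements: (-1, +5), (-1, +2), (-1, -1), (-1, -4), (-1, -7), (-1, -10) — each changes by (+0, -3).
step 7: (-10, -15) + (-1, -13) → (-11, -28)
step 8: (-11, -28) + (-1, -16) → (-12, -44)

(-12, -44)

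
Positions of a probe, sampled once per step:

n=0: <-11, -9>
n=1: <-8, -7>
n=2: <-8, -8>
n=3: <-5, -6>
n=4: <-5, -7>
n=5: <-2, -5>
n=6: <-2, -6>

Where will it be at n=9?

Step-to-step displacements: <+3, +2>, <+0, -1>, <+3, +2>, <+0, -1>, <+3, +2>, <+0, -1> — a repeating cycle of length 2.
step 7: apply <+3, +2> → <1, -4>
step 8: apply <+0, -1> → <1, -5>
step 9: apply <+3, +2> → <4, -3>

<4, -3>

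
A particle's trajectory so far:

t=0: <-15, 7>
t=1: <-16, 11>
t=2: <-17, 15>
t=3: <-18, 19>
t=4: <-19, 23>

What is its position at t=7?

<-22, 35>

Constant displacement of <-1, +4> per step.
step 5: <-19, 23> + <-1, +4> → <-20, 27>
step 6: <-20, 27> + <-1, +4> → <-21, 31>
step 7: <-21, 31> + <-1, +4> → <-22, 35>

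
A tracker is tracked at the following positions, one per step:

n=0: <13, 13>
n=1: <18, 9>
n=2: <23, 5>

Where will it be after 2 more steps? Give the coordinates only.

<33, -3>

Each step adds <+5, -4> to the position.
step 3: <23, 5> + <+5, -4> → <28, 1>
step 4: <28, 1> + <+5, -4> → <33, -3>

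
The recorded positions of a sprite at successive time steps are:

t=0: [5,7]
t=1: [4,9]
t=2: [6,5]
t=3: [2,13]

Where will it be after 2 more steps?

The jumps are [-1,+2], [+2,-4], [-4,+8] — a geometric progression with ratio -2.
step 4: [2,13] + [+8,-16] → [10,-3]
step 5: [10,-3] + [-16,+32] → [-6,29]

[-6,29]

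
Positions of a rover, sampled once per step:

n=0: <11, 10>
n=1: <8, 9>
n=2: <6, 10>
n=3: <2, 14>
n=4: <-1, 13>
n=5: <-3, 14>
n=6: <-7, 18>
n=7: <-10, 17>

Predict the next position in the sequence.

<-12, 18>

Differencing gives <-3, -1>, <-2, +1>, <-4, +4>, <-3, -1>, <-2, +1>, <-4, +4>, <-3, -1>. This is the pattern <-3, -1>, <-2, +1>, <-4, +4> repeated.
step 8: apply <-2, +1> → <-12, 18>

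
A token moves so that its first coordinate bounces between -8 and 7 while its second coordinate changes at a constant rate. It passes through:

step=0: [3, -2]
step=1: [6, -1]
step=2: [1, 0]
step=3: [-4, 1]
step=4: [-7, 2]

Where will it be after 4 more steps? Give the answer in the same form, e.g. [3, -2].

[1, 6]

The first coordinate travels 5 per step and bounces off the walls at -8 and 7.
  step 5: -7 → -2
  step 6: -2 → 3
  step 7: 3 → 6
  step 8: 6 → 1
The second coordinate changes by +1 each step: at step 8 it is 6.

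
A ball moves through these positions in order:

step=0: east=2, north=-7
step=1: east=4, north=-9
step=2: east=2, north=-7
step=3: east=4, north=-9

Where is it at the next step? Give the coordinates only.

Step-to-step displacements: (+2, -2), (-2, +2), (+2, -2); each is -1× the previous.
step 4: east=4, north=-9 + (-2, +2) → east=2, north=-7

east=2, north=-7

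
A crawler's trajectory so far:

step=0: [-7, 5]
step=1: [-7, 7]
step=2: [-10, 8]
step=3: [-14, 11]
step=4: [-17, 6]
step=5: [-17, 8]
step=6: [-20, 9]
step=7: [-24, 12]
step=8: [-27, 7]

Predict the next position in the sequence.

[-27, 9]

Step-to-step displacements: [+0, +2], [-3, +1], [-4, +3], [-3, -5], [+0, +2], [-3, +1], [-4, +3], [-3, -5] — a repeating cycle of length 4.
step 9: apply [+0, +2] → [-27, 9]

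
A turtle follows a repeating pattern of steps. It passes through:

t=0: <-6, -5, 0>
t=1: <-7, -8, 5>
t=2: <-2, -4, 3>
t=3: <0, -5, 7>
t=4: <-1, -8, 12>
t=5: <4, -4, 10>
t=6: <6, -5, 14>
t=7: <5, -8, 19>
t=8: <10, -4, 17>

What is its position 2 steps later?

<11, -8, 26>

Differencing gives <-1, -3, +5>, <+5, +4, -2>, <+2, -1, +4>, <-1, -3, +5>, <+5, +4, -2>, <+2, -1, +4>, <-1, -3, +5>, <+5, +4, -2>. This is the pattern <-1, -3, +5>, <+5, +4, -2>, <+2, -1, +4> repeated.
step 9: apply <+2, -1, +4> → <12, -5, 21>
step 10: apply <-1, -3, +5> → <11, -8, 26>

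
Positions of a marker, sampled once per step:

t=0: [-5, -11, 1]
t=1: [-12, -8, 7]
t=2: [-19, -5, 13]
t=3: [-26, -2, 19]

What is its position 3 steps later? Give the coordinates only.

[-47, 7, 37]

The position changes by [-7, +3, +6] every step.
step 4: [-26, -2, 19] + [-7, +3, +6] → [-33, 1, 25]
step 5: [-33, 1, 25] + [-7, +3, +6] → [-40, 4, 31]
step 6: [-40, 4, 31] + [-7, +3, +6] → [-47, 7, 37]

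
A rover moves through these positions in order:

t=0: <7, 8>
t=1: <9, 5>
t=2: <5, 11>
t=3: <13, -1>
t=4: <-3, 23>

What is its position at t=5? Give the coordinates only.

<29, -25>

The jumps are <+2, -3>, <-4, +6>, <+8, -12>, <-16, +24> — a geometric progression with ratio -2.
step 5: <-3, 23> + <+32, -48> → <29, -25>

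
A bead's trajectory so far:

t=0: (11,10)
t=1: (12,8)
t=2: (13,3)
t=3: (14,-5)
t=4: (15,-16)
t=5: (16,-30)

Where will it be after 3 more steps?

(19,-90)

Taking differences between consecutive positions: (+1,-2), (+1,-5), (+1,-8), (+1,-11), (+1,-14). These grow by (+0,-3) each step.
step 6: (16,-30) + (+1,-17) → (17,-47)
step 7: (17,-47) + (+1,-20) → (18,-67)
step 8: (18,-67) + (+1,-23) → (19,-90)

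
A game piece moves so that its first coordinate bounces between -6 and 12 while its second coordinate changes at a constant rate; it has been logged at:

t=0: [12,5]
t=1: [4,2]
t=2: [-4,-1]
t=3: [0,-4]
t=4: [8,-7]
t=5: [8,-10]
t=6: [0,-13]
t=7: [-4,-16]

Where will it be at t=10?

[4,-25]

The first coordinate travels 8 per step and bounces off the walls at -6 and 12.
  step 8: -4 → 4
  step 9: 4 → 12
  step 10: 12 → 4
The second coordinate changes by -3 each step: at step 10 it is -25.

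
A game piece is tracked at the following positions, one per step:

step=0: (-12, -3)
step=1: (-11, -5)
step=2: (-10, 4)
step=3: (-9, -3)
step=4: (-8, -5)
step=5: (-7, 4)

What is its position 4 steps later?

(-3, -3)

The first coordinate changes by +1 each step, so at step 9 it is -12 + 9·(1) = -3.
The second coordinate repeats the cycle [-3, -5, 4] with period 3; step 9 mod 3 = 0, giving -3.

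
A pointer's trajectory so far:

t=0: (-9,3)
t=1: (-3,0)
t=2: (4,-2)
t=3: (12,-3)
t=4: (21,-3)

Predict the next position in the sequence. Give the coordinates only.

(31,-2)

Taking differences between consecutive positions: (+6,-3), (+7,-2), (+8,-1), (+9,+0). These grow by (+1,+1) each step.
step 5: (21,-3) + (+10,+1) → (31,-2)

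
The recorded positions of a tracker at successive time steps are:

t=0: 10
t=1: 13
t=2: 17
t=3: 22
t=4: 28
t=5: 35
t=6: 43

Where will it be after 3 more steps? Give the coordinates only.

Successive displacements: +3, +4, +5, +6, +7, +8 — each changes by +1.
step 7: 43 + 9 → 52
step 8: 52 + 10 → 62
step 9: 62 + 11 → 73

73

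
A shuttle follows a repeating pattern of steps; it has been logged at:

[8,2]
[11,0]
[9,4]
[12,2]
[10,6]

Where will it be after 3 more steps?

The moves between consecutive positions are [+3,-2], [-2,+4], [+3,-2], [-2,+4]; they repeat the 2-cycle [[+3,-2], [-2,+4]].
step 5: apply [+3,-2] → [13,4]
step 6: apply [-2,+4] → [11,8]
step 7: apply [+3,-2] → [14,6]

[14,6]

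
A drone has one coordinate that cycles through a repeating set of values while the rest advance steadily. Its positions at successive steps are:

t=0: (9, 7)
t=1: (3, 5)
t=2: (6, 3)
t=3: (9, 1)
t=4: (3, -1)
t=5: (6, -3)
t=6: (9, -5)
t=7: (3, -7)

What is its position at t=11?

The first coordinate repeats the cycle [9, 3, 6] with period 3; step 11 mod 3 = 2, giving 6.
The second coordinate changes by -2 each step, so at step 11 it is 7 + 11·(-2) = -15.

(6, -15)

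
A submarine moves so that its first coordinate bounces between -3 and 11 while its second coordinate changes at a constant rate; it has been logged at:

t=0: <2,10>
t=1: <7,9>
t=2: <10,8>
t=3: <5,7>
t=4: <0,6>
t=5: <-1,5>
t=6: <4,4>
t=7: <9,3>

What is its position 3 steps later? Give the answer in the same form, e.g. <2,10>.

<-2,0>

The first coordinate reflects between -3 and 11, moving 5 per step.
  step 8: 9 → 8
  step 9: 8 → 3
  step 10: 3 → -2
The second coordinate changes by -1 each step: at step 10 it is 0.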